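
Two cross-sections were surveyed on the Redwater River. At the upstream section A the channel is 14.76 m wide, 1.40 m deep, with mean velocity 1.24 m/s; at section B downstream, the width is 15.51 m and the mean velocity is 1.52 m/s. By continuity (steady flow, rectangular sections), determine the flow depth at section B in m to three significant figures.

1.09 m

Q = A₁V₁ = (14.76×1.40) × 1.24 = 25.62 m³/s
d₂ = Q/(b₂ V₂) = 25.62/(15.51×1.52) = 1.087 m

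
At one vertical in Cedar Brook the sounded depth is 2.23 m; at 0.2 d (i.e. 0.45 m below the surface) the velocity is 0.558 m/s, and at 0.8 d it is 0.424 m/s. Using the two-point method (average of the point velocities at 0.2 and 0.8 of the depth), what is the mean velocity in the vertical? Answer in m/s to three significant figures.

v̄ = (0.558 + 0.424) / 2 = 0.4910 m/s

0.491 m/s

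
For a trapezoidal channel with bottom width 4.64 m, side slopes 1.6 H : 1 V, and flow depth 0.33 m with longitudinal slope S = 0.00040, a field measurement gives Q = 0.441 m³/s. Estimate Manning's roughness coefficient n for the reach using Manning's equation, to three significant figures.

A = (b + z·y)·y = (4.64 + 1.6×0.33)×0.33 = 1.705 m²
P = b + 2y√(1+z²) = 4.64 + 2×0.33×√(1+1.6²) = 5.885 m
R = A/P = 1.705/5.885 = 0.2898 m
n = (1/Q)·A·R^(2/3)·S^(1/2) = (1/0.441) × 1.705 × 0.4379 × 0.02000 = 0.03387

0.0339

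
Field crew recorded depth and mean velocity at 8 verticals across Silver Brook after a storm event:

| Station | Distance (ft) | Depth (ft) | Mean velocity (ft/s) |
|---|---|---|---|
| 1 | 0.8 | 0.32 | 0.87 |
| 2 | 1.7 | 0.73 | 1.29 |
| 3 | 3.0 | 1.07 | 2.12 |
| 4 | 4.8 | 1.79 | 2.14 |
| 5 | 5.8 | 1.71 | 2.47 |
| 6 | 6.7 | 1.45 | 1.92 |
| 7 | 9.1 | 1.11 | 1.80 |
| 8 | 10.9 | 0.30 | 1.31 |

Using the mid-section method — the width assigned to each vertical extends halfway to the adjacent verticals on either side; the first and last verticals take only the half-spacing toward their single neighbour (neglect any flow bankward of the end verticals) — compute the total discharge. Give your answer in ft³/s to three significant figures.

23.2 ft³/s

w_1 = (1.7 − 0.8)/2 = 0.45 ft; q_1 = 0.87 × 0.32 × 0.45 = 0.1253 ft³/s
w_2 = (3.0 − 0.8)/2 = 1.1 ft; q_2 = 1.29 × 0.73 × 1.1 = 1.036 ft³/s
w_3 = (4.8 − 1.7)/2 = 1.55 ft; q_3 = 2.12 × 1.07 × 1.55 = 3.516 ft³/s
w_4 = (5.8 − 3.0)/2 = 1.4 ft; q_4 = 2.14 × 1.79 × 1.4 = 5.363 ft³/s
w_5 = (6.7 − 4.8)/2 = 0.95 ft; q_5 = 2.47 × 1.71 × 0.95 = 4.013 ft³/s
w_6 = (9.1 − 5.8)/2 = 1.65 ft; q_6 = 1.92 × 1.45 × 1.65 = 4.594 ft³/s
w_7 = (10.9 − 6.7)/2 = 2.1 ft; q_7 = 1.80 × 1.11 × 2.1 = 4.196 ft³/s
w_8 = (10.9 − 9.1)/2 = 0.9 ft; q_8 = 1.31 × 0.30 × 0.9 = 0.3537 ft³/s
Q = Σ qᵢ = 23.20 ft³/s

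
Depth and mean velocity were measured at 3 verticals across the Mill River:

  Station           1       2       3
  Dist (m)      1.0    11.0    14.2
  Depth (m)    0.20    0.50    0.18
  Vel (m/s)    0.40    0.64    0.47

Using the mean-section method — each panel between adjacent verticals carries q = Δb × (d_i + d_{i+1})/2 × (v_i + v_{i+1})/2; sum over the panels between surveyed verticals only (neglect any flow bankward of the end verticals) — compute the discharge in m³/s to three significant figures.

Panel 1-2: Δb = 10 m, d̄ = (0.20+0.50)/2 = 0.35, v̄ = (0.40+0.64)/2 = 0.52 → q = 10×0.35×0.52 = 1.820 m³/s
Panel 2-3: Δb = 3.2 m, d̄ = (0.50+0.18)/2 = 0.34, v̄ = (0.64+0.47)/2 = 0.555 → q = 3.2×0.34×0.555 = 0.6038 m³/s
Q = Σ q = 2.424 m³/s

2.42 m³/s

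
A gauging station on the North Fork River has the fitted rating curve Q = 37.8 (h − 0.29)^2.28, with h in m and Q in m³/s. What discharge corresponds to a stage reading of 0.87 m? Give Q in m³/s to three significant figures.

10.9 m³/s

Q = 37.8 × (0.87 − 0.29)^2.28 = 37.8 × 0.58^2.28 = 10.92 m³/s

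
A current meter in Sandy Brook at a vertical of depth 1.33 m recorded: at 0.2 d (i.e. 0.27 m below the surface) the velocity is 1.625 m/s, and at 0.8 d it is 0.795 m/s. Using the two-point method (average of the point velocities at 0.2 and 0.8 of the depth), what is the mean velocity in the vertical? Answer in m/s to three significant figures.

1.21 m/s

v̄ = (1.625 + 0.795) / 2 = 1.210 m/s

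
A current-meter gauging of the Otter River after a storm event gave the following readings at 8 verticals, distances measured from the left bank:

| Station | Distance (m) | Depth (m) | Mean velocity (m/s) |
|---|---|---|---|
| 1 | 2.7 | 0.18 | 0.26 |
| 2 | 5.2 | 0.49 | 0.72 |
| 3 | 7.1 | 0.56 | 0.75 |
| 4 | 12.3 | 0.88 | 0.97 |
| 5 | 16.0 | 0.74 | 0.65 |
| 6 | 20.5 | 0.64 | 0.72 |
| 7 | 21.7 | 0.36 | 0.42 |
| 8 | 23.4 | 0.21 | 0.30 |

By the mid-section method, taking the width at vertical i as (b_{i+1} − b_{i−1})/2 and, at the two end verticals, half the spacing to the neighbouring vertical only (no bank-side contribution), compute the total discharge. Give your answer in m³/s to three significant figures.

w_1 = (5.2 − 2.7)/2 = 1.25 m; q_1 = 0.26 × 0.18 × 1.25 = 0.05850 m³/s
w_2 = (7.1 − 2.7)/2 = 2.2 m; q_2 = 0.72 × 0.49 × 2.2 = 0.7762 m³/s
w_3 = (12.3 − 5.2)/2 = 3.55 m; q_3 = 0.75 × 0.56 × 3.55 = 1.491 m³/s
w_4 = (16.0 − 7.1)/2 = 4.45 m; q_4 = 0.97 × 0.88 × 4.45 = 3.799 m³/s
w_5 = (20.5 − 12.3)/2 = 4.1 m; q_5 = 0.65 × 0.74 × 4.1 = 1.972 m³/s
w_6 = (21.7 − 16.0)/2 = 2.85 m; q_6 = 0.72 × 0.64 × 2.85 = 1.313 m³/s
w_7 = (23.4 − 20.5)/2 = 1.45 m; q_7 = 0.42 × 0.36 × 1.45 = 0.2192 m³/s
w_8 = (23.4 − 21.7)/2 = 0.85 m; q_8 = 0.30 × 0.21 × 0.85 = 0.05355 m³/s
Q = Σ qᵢ = 9.682 m³/s

9.68 m³/s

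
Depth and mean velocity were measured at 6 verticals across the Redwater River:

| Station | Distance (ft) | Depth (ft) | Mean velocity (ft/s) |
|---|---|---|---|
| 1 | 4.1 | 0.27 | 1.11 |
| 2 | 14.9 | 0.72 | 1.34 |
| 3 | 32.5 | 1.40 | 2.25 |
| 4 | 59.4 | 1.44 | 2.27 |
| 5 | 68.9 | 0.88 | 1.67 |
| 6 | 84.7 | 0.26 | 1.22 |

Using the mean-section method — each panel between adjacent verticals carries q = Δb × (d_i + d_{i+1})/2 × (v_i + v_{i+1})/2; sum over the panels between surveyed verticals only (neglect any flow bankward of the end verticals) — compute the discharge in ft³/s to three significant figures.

161 ft³/s

Panel 1-2: Δb = 10.8 ft, d̄ = (0.27+0.72)/2 = 0.495, v̄ = (1.11+1.34)/2 = 1.225 → q = 10.8×0.495×1.225 = 6.549 ft³/s
Panel 2-3: Δb = 17.6 ft, d̄ = (0.72+1.40)/2 = 1.06, v̄ = (1.34+2.25)/2 = 1.795 → q = 17.6×1.06×1.795 = 33.49 ft³/s
Panel 3-4: Δb = 26.9 ft, d̄ = (1.40+1.44)/2 = 1.42, v̄ = (2.25+2.27)/2 = 2.26 → q = 26.9×1.42×2.26 = 86.33 ft³/s
Panel 4-5: Δb = 9.5 ft, d̄ = (1.44+0.88)/2 = 1.16, v̄ = (2.27+1.67)/2 = 1.97 → q = 9.5×1.16×1.97 = 21.71 ft³/s
Panel 5-6: Δb = 15.8 ft, d̄ = (0.88+0.26)/2 = 0.57, v̄ = (1.67+1.22)/2 = 1.445 → q = 15.8×0.57×1.445 = 13.01 ft³/s
Q = Σ q = 161.1 ft³/s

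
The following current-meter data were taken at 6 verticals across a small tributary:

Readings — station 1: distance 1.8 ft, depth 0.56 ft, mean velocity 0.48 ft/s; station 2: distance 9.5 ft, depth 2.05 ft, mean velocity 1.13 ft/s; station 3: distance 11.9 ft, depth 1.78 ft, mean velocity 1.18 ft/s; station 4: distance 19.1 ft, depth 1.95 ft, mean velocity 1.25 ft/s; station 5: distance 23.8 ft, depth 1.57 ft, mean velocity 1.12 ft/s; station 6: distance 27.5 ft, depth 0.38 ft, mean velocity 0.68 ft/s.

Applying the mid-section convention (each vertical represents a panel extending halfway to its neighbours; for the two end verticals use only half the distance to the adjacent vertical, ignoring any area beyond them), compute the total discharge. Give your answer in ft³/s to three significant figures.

w_1 = (9.5 − 1.8)/2 = 3.85 ft; q_1 = 0.48 × 0.56 × 3.85 = 1.035 ft³/s
w_2 = (11.9 − 1.8)/2 = 5.05 ft; q_2 = 1.13 × 2.05 × 5.05 = 11.70 ft³/s
w_3 = (19.1 − 9.5)/2 = 4.8 ft; q_3 = 1.18 × 1.78 × 4.8 = 10.08 ft³/s
w_4 = (23.8 − 11.9)/2 = 5.95 ft; q_4 = 1.25 × 1.95 × 5.95 = 14.50 ft³/s
w_5 = (27.5 − 19.1)/2 = 4.2 ft; q_5 = 1.12 × 1.57 × 4.2 = 7.385 ft³/s
w_6 = (27.5 − 23.8)/2 = 1.85 ft; q_6 = 0.68 × 0.38 × 1.85 = 0.4780 ft³/s
Q = Σ qᵢ = 45.18 ft³/s

45.2 ft³/s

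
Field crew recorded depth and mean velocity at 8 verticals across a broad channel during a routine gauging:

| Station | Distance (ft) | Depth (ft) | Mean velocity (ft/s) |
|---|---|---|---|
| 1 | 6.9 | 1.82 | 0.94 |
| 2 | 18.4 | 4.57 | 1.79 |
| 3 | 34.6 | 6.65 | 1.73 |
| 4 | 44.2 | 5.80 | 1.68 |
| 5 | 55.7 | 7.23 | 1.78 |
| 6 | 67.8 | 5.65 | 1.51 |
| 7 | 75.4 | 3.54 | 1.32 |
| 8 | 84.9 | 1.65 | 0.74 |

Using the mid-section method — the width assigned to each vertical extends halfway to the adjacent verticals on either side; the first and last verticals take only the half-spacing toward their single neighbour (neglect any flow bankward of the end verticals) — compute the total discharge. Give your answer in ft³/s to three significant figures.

656 ft³/s

w_1 = (18.4 − 6.9)/2 = 5.75 ft; q_1 = 0.94 × 1.82 × 5.75 = 9.837 ft³/s
w_2 = (34.6 − 6.9)/2 = 13.85 ft; q_2 = 1.79 × 4.57 × 13.85 = 113.3 ft³/s
w_3 = (44.2 − 18.4)/2 = 12.9 ft; q_3 = 1.73 × 6.65 × 12.9 = 148.4 ft³/s
w_4 = (55.7 − 34.6)/2 = 10.55 ft; q_4 = 1.68 × 5.80 × 10.55 = 102.8 ft³/s
w_5 = (67.8 − 44.2)/2 = 11.8 ft; q_5 = 1.78 × 7.23 × 11.8 = 151.9 ft³/s
w_6 = (75.4 − 55.7)/2 = 9.85 ft; q_6 = 1.51 × 5.65 × 9.85 = 84.04 ft³/s
w_7 = (84.9 − 67.8)/2 = 8.55 ft; q_7 = 1.32 × 3.54 × 8.55 = 39.95 ft³/s
w_8 = (84.9 − 75.4)/2 = 4.75 ft; q_8 = 0.74 × 1.65 × 4.75 = 5.800 ft³/s
Q = Σ qᵢ = 656.0 ft³/s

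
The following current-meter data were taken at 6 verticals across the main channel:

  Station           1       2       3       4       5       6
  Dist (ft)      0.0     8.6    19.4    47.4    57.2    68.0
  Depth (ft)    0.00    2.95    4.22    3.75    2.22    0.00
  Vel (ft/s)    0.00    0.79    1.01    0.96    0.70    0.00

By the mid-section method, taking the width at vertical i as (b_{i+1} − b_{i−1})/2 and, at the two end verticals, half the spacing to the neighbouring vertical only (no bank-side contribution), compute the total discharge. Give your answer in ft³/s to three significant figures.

w_2 = (19.4 − 0.0)/2 = 9.7 ft; q_2 = 0.79 × 2.95 × 9.7 = 22.61 ft³/s
w_3 = (47.4 − 8.6)/2 = 19.4 ft; q_3 = 1.01 × 4.22 × 19.4 = 82.69 ft³/s
w_4 = (57.2 − 19.4)/2 = 18.9 ft; q_4 = 0.96 × 3.75 × 18.9 = 68.04 ft³/s
w_5 = (68.0 − 47.4)/2 = 10.3 ft; q_5 = 0.70 × 2.22 × 10.3 = 16.01 ft³/s
Stations 1, 6 contribute zero (depth or velocity is 0).
Q = Σ qᵢ = 189.3 ft³/s

189 ft³/s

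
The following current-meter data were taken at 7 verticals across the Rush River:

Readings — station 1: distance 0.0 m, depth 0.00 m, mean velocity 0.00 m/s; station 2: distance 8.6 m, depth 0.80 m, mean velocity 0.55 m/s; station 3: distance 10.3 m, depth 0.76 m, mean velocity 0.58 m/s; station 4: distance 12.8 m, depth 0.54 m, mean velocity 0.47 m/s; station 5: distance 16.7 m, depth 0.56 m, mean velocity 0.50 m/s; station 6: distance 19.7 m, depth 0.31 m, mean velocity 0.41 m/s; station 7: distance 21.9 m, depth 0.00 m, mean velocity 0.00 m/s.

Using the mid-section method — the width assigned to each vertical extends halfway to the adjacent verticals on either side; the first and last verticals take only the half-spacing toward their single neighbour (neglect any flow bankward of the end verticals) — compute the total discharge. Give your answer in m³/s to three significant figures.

5.30 m³/s

w_2 = (10.3 − 0.0)/2 = 5.15 m; q_2 = 0.55 × 0.80 × 5.15 = 2.266 m³/s
w_3 = (12.8 − 8.6)/2 = 2.1 m; q_3 = 0.58 × 0.76 × 2.1 = 0.9257 m³/s
w_4 = (16.7 − 10.3)/2 = 3.2 m; q_4 = 0.47 × 0.54 × 3.2 = 0.8122 m³/s
w_5 = (19.7 − 12.8)/2 = 3.45 m; q_5 = 0.50 × 0.56 × 3.45 = 0.9660 m³/s
w_6 = (21.9 − 16.7)/2 = 2.6 m; q_6 = 0.41 × 0.31 × 2.6 = 0.3305 m³/s
Stations 1, 7 contribute zero (depth or velocity is 0).
Q = Σ qᵢ = 5.300 m³/s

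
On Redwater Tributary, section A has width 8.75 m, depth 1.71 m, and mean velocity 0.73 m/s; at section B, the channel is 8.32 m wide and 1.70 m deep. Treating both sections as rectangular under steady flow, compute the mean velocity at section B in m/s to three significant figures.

0.772 m/s

Q = A₁V₁ = (8.75×1.71) × 0.73 = 10.92 m³/s
A₂ = 8.32 × 1.70 = 14.14 m²
V₂ = Q/A₂ = 10.92/14.14 = 0.7722 m/s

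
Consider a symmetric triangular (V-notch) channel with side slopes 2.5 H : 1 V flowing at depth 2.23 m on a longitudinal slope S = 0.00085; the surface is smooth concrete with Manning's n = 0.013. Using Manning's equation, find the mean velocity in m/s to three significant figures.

2.30 m/s

A = z·y² = 2.5×2.23² = 12.43 m²
P = 2y√(1+z²) = 2×2.23×√(1+2.5²) = 12.01 m
R = A/P = 12.43/12.01 = 1.035 m
Q = (1/n)·A·R^(2/3)·S^(1/2) = (1/0.013) × 12.43 × 1.035^(2/3) × 0.00085^(1/2) = 28.53 m³/s
V = Q/A = 28.53/12.43 = 2.295 m/s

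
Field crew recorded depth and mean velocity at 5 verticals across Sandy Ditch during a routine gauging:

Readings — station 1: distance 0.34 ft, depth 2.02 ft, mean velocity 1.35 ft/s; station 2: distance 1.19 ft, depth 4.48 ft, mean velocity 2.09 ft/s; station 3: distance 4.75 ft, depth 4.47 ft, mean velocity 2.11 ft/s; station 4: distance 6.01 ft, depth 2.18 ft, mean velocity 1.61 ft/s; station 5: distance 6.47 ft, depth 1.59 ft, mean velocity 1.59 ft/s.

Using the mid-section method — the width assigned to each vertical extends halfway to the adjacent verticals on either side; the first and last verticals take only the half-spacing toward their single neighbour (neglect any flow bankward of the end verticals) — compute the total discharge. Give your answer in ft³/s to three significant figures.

48.1 ft³/s

w_1 = (1.19 − 0.34)/2 = 0.425 ft; q_1 = 1.35 × 2.02 × 0.425 = 1.159 ft³/s
w_2 = (4.75 − 0.34)/2 = 2.205 ft; q_2 = 2.09 × 4.48 × 2.205 = 20.65 ft³/s
w_3 = (6.01 − 1.19)/2 = 2.41 ft; q_3 = 2.11 × 4.47 × 2.41 = 22.73 ft³/s
w_4 = (6.47 − 4.75)/2 = 0.86 ft; q_4 = 1.61 × 2.18 × 0.86 = 3.018 ft³/s
w_5 = (6.47 − 6.01)/2 = 0.23 ft; q_5 = 1.59 × 1.59 × 0.23 = 0.5815 ft³/s
Q = Σ qᵢ = 48.14 ft³/s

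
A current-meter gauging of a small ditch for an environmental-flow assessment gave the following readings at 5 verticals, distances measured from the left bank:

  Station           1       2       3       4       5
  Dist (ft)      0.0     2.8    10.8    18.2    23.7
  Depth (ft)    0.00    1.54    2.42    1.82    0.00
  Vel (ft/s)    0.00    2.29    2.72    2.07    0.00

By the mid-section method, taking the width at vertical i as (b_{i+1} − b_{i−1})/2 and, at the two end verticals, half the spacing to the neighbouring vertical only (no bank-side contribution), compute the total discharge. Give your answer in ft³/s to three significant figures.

w_2 = (10.8 − 0.0)/2 = 5.4 ft; q_2 = 2.29 × 1.54 × 5.4 = 19.04 ft³/s
w_3 = (18.2 − 2.8)/2 = 7.7 ft; q_3 = 2.72 × 2.42 × 7.7 = 50.68 ft³/s
w_4 = (23.7 − 10.8)/2 = 6.45 ft; q_4 = 2.07 × 1.82 × 6.45 = 24.30 ft³/s
Stations 1, 5 contribute zero (depth or velocity is 0).
Q = Σ qᵢ = 94.03 ft³/s

94.0 ft³/s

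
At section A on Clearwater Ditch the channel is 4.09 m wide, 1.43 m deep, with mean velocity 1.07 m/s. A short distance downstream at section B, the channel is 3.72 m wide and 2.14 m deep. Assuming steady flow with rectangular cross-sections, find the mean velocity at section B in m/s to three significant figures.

Q = A₁V₁ = (4.09×1.43) × 1.07 = 6.258 m³/s
A₂ = 3.72 × 2.14 = 7.961 m²
V₂ = Q/A₂ = 6.258/7.961 = 0.7861 m/s

0.786 m/s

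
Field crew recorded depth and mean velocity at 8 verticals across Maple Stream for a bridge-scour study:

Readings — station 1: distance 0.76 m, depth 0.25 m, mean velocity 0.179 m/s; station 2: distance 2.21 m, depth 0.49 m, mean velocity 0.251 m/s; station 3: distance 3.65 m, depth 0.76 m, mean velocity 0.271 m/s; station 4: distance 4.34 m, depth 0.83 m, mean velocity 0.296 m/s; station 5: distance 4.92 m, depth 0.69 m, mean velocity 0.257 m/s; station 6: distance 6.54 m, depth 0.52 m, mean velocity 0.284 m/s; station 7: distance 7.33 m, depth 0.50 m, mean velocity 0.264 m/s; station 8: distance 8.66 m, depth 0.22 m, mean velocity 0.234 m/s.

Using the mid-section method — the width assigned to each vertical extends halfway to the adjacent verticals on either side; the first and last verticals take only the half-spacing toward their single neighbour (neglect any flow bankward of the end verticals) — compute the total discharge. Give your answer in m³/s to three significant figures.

1.13 m³/s

w_1 = (2.21 − 0.76)/2 = 0.725 m; q_1 = 0.179 × 0.25 × 0.725 = 0.03244 m³/s
w_2 = (3.65 − 0.76)/2 = 1.445 m; q_2 = 0.251 × 0.49 × 1.445 = 0.1777 m³/s
w_3 = (4.34 − 2.21)/2 = 1.065 m; q_3 = 0.271 × 0.76 × 1.065 = 0.2193 m³/s
w_4 = (4.92 − 3.65)/2 = 0.635 m; q_4 = 0.296 × 0.83 × 0.635 = 0.1560 m³/s
w_5 = (6.54 − 4.34)/2 = 1.1 m; q_5 = 0.257 × 0.69 × 1.1 = 0.1951 m³/s
w_6 = (7.33 − 4.92)/2 = 1.205 m; q_6 = 0.284 × 0.52 × 1.205 = 0.1780 m³/s
w_7 = (8.66 − 6.54)/2 = 1.06 m; q_7 = 0.264 × 0.50 × 1.06 = 0.1399 m³/s
w_8 = (8.66 − 7.33)/2 = 0.665 m; q_8 = 0.234 × 0.22 × 0.665 = 0.03423 m³/s
Q = Σ qᵢ = 1.133 m³/s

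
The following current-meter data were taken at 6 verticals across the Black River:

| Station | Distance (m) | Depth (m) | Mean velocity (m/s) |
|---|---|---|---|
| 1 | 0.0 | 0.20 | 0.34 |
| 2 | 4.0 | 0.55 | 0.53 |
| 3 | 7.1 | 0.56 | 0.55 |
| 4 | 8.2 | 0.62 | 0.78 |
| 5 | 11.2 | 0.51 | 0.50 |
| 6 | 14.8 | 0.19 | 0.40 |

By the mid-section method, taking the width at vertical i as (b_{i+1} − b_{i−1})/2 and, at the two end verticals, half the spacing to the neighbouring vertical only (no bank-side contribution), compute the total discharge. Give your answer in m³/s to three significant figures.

3.79 m³/s

w_1 = (4.0 − 0.0)/2 = 2 m; q_1 = 0.34 × 0.20 × 2 = 0.1360 m³/s
w_2 = (7.1 − 0.0)/2 = 3.55 m; q_2 = 0.53 × 0.55 × 3.55 = 1.035 m³/s
w_3 = (8.2 − 4.0)/2 = 2.1 m; q_3 = 0.55 × 0.56 × 2.1 = 0.6468 m³/s
w_4 = (11.2 − 7.1)/2 = 2.05 m; q_4 = 0.78 × 0.62 × 2.05 = 0.9914 m³/s
w_5 = (14.8 − 8.2)/2 = 3.3 m; q_5 = 0.50 × 0.51 × 3.3 = 0.8415 m³/s
w_6 = (14.8 − 11.2)/2 = 1.8 m; q_6 = 0.40 × 0.19 × 1.8 = 0.1368 m³/s
Q = Σ qᵢ = 3.787 m³/s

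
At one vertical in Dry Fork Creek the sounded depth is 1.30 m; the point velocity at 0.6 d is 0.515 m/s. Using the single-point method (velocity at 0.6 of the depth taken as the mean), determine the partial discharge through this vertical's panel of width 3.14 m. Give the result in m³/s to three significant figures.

v̄ = v₀.₆ = 0.515 m/s
q = v̄ × d × w = 0.5150 × 1.30 × 3.14 = 2.102 m³/s

2.10 m³/s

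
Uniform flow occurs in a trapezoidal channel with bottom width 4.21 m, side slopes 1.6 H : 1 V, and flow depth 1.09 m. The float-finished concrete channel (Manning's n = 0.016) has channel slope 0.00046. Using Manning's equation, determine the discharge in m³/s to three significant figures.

7.37 m³/s

A = (b + z·y)·y = (4.21 + 1.6×1.09)×1.09 = 6.490 m²
P = b + 2y√(1+z²) = 4.21 + 2×1.09×√(1+1.6²) = 8.323 m
R = A/P = 6.490/8.323 = 0.7797 m
Q = (1/n)·A·R^(2/3)·S^(1/2) = (1/0.016) × 6.490 × 0.7797^(2/3) × 0.00046^(1/2) = 7.370 m³/s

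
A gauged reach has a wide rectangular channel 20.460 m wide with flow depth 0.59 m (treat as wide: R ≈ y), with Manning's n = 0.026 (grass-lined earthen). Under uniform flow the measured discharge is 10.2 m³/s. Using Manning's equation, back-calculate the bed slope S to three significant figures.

0.000975

A = b·y = 20.460 × 0.59 = 12.07 m²
Wide channel: R ≈ y = 0.59 m
S = (Q·n / (1·A·R^(2/3)))² = (10.2×0.026 / (1×12.07×0.7035))² = 0.0009754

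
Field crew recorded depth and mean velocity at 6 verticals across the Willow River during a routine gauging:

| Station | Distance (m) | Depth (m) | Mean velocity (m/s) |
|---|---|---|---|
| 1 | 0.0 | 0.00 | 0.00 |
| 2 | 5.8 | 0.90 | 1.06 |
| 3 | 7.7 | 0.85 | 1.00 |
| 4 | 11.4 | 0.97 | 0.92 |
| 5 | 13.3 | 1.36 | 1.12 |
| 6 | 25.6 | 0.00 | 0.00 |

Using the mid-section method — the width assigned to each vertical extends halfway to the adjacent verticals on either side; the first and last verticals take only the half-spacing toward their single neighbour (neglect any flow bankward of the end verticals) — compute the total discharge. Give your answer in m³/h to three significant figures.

w_2 = (7.7 − 0.0)/2 = 3.85 m; q_2 = 1.06 × 0.90 × 3.85 = 3.673 m³/s
w_3 = (11.4 − 5.8)/2 = 2.8 m; q_3 = 1.00 × 0.85 × 2.8 = 2.380 m³/s
w_4 = (13.3 − 7.7)/2 = 2.8 m; q_4 = 0.92 × 0.97 × 2.8 = 2.499 m³/s
w_5 = (25.6 − 11.4)/2 = 7.1 m; q_5 = 1.12 × 1.36 × 7.1 = 10.81 m³/s
Stations 1, 6 contribute zero (depth or velocity is 0).
Q = Σ qᵢ = 19.37 m³/s
= 19.37 × 3600 = 69720 m³/h

69700 m³/h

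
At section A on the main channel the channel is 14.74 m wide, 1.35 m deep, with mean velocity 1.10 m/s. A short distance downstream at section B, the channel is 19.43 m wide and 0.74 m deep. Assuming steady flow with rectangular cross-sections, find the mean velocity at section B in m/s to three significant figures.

Q = A₁V₁ = (14.74×1.35) × 1.10 = 21.89 m³/s
A₂ = 19.43 × 0.74 = 14.38 m²
V₂ = Q/A₂ = 21.89/14.38 = 1.522 m/s

1.52 m/s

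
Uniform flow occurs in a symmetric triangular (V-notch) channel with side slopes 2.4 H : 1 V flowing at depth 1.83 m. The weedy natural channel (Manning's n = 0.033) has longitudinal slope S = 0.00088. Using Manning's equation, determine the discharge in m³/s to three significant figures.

A = z·y² = 2.4×1.83² = 8.037 m²
P = 2y√(1+z²) = 2×1.83×√(1+2.4²) = 9.516 m
R = A/P = 8.037/9.516 = 0.8446 m
Q = (1/n)·A·R^(2/3)·S^(1/2) = (1/0.033) × 8.037 × 0.8446^(2/3) × 0.00088^(1/2) = 6.456 m³/s

6.46 m³/s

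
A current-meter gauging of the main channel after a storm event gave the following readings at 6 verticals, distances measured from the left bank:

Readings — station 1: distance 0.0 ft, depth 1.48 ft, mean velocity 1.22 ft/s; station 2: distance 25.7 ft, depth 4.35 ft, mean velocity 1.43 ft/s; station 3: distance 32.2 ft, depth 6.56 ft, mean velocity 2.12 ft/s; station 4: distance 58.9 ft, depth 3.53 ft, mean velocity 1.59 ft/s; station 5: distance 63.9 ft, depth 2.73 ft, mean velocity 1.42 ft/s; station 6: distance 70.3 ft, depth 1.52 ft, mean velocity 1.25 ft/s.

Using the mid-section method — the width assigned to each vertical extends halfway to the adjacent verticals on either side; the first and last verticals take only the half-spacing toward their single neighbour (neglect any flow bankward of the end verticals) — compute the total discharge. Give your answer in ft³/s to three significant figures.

471 ft³/s

w_1 = (25.7 − 0.0)/2 = 12.85 ft; q_1 = 1.22 × 1.48 × 12.85 = 23.20 ft³/s
w_2 = (32.2 − 0.0)/2 = 16.1 ft; q_2 = 1.43 × 4.35 × 16.1 = 100.2 ft³/s
w_3 = (58.9 − 25.7)/2 = 16.6 ft; q_3 = 2.12 × 6.56 × 16.6 = 230.9 ft³/s
w_4 = (63.9 − 32.2)/2 = 15.85 ft; q_4 = 1.59 × 3.53 × 15.85 = 88.96 ft³/s
w_5 = (70.3 − 58.9)/2 = 5.7 ft; q_5 = 1.42 × 2.73 × 5.7 = 22.10 ft³/s
w_6 = (70.3 − 63.9)/2 = 3.2 ft; q_6 = 1.25 × 1.52 × 3.2 = 6.080 ft³/s
Q = Σ qᵢ = 471.3 ft³/s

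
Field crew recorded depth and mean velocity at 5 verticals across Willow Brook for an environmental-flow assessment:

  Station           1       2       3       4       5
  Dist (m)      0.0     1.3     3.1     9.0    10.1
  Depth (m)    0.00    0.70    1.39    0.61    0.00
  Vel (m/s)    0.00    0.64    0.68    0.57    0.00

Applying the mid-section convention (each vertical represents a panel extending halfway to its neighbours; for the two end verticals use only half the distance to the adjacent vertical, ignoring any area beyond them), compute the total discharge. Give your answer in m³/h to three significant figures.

20000 m³/h

w_2 = (3.1 − 0.0)/2 = 1.55 m; q_2 = 0.64 × 0.70 × 1.55 = 0.6944 m³/s
w_3 = (9.0 − 1.3)/2 = 3.85 m; q_3 = 0.68 × 1.39 × 3.85 = 3.639 m³/s
w_4 = (10.1 − 3.1)/2 = 3.5 m; q_4 = 0.57 × 0.61 × 3.5 = 1.217 m³/s
Stations 1, 5 contribute zero (depth or velocity is 0).
Q = Σ qᵢ = 5.550 m³/s
= 5.550 × 3600 = 19980 m³/h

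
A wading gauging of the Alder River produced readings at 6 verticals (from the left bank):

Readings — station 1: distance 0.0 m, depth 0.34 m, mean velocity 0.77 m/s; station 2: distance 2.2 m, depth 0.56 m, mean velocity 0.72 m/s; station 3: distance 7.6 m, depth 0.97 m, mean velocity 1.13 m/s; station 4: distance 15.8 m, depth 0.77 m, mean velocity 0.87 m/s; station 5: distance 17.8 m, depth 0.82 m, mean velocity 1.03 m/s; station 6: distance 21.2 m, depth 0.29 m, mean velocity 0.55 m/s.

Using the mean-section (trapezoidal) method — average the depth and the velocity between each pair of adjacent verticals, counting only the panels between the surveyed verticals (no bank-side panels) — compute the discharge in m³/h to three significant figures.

Panel 1-2: Δb = 2.2 m, d̄ = (0.34+0.56)/2 = 0.45, v̄ = (0.77+0.72)/2 = 0.745 → q = 2.2×0.45×0.745 = 0.7376 m³/s
Panel 2-3: Δb = 5.4 m, d̄ = (0.56+0.97)/2 = 0.765, v̄ = (0.72+1.13)/2 = 0.925 → q = 5.4×0.765×0.925 = 3.821 m³/s
Panel 3-4: Δb = 8.2 m, d̄ = (0.97+0.77)/2 = 0.87, v̄ = (1.13+0.87)/2 = 1 → q = 8.2×0.87×1 = 7.134 m³/s
Panel 4-5: Δb = 2 m, d̄ = (0.77+0.82)/2 = 0.795, v̄ = (0.87+1.03)/2 = 0.95 → q = 2×0.795×0.95 = 1.511 m³/s
Panel 5-6: Δb = 3.4 m, d̄ = (0.82+0.29)/2 = 0.555, v̄ = (1.03+0.55)/2 = 0.79 → q = 3.4×0.555×0.79 = 1.491 m³/s
Q = Σ q = 14.69 m³/s
= 14.69 × 3600 = 52900 m³/h

52900 m³/h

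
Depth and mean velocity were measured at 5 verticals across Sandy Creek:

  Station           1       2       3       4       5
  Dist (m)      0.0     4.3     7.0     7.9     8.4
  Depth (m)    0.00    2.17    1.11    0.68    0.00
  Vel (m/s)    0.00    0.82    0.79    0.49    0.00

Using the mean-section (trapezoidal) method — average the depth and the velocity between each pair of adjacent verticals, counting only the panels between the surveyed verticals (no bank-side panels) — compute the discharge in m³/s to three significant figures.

6.03 m³/s

Panel 1-2: Δb = 4.3 m, d̄ = (0.00+2.17)/2 = 1.085, v̄ = (0.00+0.82)/2 = 0.41 → q = 4.3×1.085×0.41 = 1.913 m³/s
Panel 2-3: Δb = 2.7 m, d̄ = (2.17+1.11)/2 = 1.64, v̄ = (0.82+0.79)/2 = 0.805 → q = 2.7×1.64×0.805 = 3.565 m³/s
Panel 3-4: Δb = 0.9 m, d̄ = (1.11+0.68)/2 = 0.895, v̄ = (0.79+0.49)/2 = 0.64 → q = 0.9×0.895×0.64 = 0.5155 m³/s
Panel 4-5: Δb = 0.5 m, d̄ = (0.68+0.00)/2 = 0.34, v̄ = (0.49+0.00)/2 = 0.245 → q = 0.5×0.34×0.245 = 0.04165 m³/s
Q = Σ q = 6.035 m³/s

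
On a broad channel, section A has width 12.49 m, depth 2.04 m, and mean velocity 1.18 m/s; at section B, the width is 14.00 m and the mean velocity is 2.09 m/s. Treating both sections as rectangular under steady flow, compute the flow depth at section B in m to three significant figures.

1.03 m

Q = A₁V₁ = (12.49×2.04) × 1.18 = 30.07 m³/s
d₂ = Q/(b₂ V₂) = 30.07/(14.00×2.09) = 1.028 m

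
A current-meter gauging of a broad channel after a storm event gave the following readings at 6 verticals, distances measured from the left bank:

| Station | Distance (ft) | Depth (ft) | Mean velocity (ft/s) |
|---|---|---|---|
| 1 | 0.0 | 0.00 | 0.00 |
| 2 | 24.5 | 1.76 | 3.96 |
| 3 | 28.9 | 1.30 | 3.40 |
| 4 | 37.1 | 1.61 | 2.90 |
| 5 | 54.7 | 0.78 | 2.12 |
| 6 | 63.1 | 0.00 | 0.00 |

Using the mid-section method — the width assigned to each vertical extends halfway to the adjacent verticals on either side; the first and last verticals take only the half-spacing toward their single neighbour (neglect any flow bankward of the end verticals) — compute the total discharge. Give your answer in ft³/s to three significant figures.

210 ft³/s

w_2 = (28.9 − 0.0)/2 = 14.45 ft; q_2 = 3.96 × 1.76 × 14.45 = 100.7 ft³/s
w_3 = (37.1 − 24.5)/2 = 6.3 ft; q_3 = 3.40 × 1.30 × 6.3 = 27.85 ft³/s
w_4 = (54.7 − 28.9)/2 = 12.9 ft; q_4 = 2.90 × 1.61 × 12.9 = 60.23 ft³/s
w_5 = (63.1 − 37.1)/2 = 13 ft; q_5 = 2.12 × 0.78 × 13 = 21.50 ft³/s
Stations 1, 6 contribute zero (depth or velocity is 0).
Q = Σ qᵢ = 210.3 ft³/s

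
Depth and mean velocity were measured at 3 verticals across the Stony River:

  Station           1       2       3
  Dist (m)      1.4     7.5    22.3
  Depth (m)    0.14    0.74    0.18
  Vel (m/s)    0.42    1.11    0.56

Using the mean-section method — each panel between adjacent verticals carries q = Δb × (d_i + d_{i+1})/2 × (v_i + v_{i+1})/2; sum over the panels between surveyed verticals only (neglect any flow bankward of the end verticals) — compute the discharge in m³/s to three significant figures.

7.74 m³/s

Panel 1-2: Δb = 6.1 m, d̄ = (0.14+0.74)/2 = 0.44, v̄ = (0.42+1.11)/2 = 0.765 → q = 6.1×0.44×0.765 = 2.053 m³/s
Panel 2-3: Δb = 14.8 m, d̄ = (0.74+0.18)/2 = 0.46, v̄ = (1.11+0.56)/2 = 0.835 → q = 14.8×0.46×0.835 = 5.685 m³/s
Q = Σ q = 7.738 m³/s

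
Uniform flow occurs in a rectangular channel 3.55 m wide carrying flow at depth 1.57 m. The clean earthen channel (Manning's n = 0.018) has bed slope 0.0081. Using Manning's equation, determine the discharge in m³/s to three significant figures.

A = b·y = 3.55 × 1.57 = 5.574 m²
P = b + 2y = 3.55 + 2×1.57 = 6.690 m
R = A/P = 5.574/6.690 = 0.8331 m
Q = (1/n)·A·R^(2/3)·S^(1/2) = (1/0.018) × 5.574 × 0.8331^(2/3) × 0.0081^(1/2) = 24.67 m³/s

24.7 m³/s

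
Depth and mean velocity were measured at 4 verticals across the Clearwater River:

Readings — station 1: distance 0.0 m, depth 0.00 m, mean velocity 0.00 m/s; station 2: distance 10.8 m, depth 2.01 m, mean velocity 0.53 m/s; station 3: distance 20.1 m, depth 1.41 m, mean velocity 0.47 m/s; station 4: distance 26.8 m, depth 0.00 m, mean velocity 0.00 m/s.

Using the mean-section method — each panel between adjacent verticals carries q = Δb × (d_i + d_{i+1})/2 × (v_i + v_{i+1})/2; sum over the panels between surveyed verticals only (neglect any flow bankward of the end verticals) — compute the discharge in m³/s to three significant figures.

Panel 1-2: Δb = 10.8 m, d̄ = (0.00+2.01)/2 = 1.005, v̄ = (0.00+0.53)/2 = 0.265 → q = 10.8×1.005×0.265 = 2.876 m³/s
Panel 2-3: Δb = 9.3 m, d̄ = (2.01+1.41)/2 = 1.71, v̄ = (0.53+0.47)/2 = 0.5 → q = 9.3×1.71×0.5 = 7.952 m³/s
Panel 3-4: Δb = 6.7 m, d̄ = (1.41+0.00)/2 = 0.705, v̄ = (0.47+0.00)/2 = 0.235 → q = 6.7×0.705×0.235 = 1.110 m³/s
Q = Σ q = 11.94 m³/s

11.9 m³/s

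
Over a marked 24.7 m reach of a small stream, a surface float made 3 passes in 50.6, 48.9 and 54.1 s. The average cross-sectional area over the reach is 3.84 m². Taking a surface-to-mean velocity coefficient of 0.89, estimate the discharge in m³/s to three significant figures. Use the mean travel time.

t̄ = (50.6 + 48.9 + 54.1) / 3 = 51.2 s
v_surface = L / t̄ = 24.7 / 51.2 = 0.4824 m/s
v_mean = 0.89 × 0.4824 = 0.4294 m/s
Q = A × v_mean = 3.84 × 0.4294 = 1.649 m³/s

1.65 m³/s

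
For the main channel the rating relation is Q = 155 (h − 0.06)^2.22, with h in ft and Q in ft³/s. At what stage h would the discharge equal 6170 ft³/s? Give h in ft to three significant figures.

5.32 ft

h − h₀ = (Q/C)^(1/b) = (6170/155)^(1/2.22) = 5.257 ft
h = 0.06 + 5.257 = 5.317 ft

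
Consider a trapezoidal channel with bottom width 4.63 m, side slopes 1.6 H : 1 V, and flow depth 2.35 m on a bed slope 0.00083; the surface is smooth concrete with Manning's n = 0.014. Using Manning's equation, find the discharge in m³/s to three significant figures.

52.2 m³/s

A = (b + z·y)·y = (4.63 + 1.6×2.35)×2.35 = 19.72 m²
P = b + 2y√(1+z²) = 4.63 + 2×2.35×√(1+1.6²) = 13.50 m
R = A/P = 19.72/13.50 = 1.461 m
Q = (1/n)·A·R^(2/3)·S^(1/2) = (1/0.014) × 19.72 × 1.461^(2/3) × 0.00083^(1/2) = 52.23 m³/s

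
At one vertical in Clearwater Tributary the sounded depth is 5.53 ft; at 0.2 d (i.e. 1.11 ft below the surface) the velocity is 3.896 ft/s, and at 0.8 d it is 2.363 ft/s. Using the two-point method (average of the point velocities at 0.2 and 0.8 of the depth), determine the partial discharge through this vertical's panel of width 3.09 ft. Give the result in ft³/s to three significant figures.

v̄ = (3.896 + 2.363) / 2 = 3.130 ft/s
q = v̄ × d × w = 3.130 × 5.53 × 3.09 = 53.48 ft³/s

53.5 ft³/s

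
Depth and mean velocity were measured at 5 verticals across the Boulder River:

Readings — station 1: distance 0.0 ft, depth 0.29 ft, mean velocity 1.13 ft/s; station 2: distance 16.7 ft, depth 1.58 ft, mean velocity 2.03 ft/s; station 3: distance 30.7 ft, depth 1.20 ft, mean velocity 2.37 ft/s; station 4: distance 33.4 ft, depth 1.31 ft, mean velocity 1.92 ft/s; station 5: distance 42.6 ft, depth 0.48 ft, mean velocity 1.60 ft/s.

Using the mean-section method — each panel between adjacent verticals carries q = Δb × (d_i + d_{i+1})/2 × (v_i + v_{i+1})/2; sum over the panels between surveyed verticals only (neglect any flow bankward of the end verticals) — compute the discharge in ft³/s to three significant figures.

Panel 1-2: Δb = 16.7 ft, d̄ = (0.29+1.58)/2 = 0.935, v̄ = (1.13+2.03)/2 = 1.58 → q = 16.7×0.935×1.58 = 24.67 ft³/s
Panel 2-3: Δb = 14 ft, d̄ = (1.58+1.20)/2 = 1.39, v̄ = (2.03+2.37)/2 = 2.2 → q = 14×1.39×2.2 = 42.81 ft³/s
Panel 3-4: Δb = 2.7 ft, d̄ = (1.20+1.31)/2 = 1.255, v̄ = (2.37+1.92)/2 = 2.145 → q = 2.7×1.255×2.145 = 7.268 ft³/s
Panel 4-5: Δb = 9.2 ft, d̄ = (1.31+0.48)/2 = 0.895, v̄ = (1.92+1.60)/2 = 1.76 → q = 9.2×0.895×1.76 = 14.49 ft³/s
Q = Σ q = 89.24 ft³/s

89.2 ft³/s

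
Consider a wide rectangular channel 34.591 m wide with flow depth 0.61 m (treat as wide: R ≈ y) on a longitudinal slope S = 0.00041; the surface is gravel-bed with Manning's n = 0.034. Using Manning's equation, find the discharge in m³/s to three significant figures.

9.04 m³/s

A = b·y = 34.591 × 0.61 = 21.10 m²
Wide channel: R ≈ y = 0.61 m
Q = (1/n)·A·R^(2/3)·S^(1/2) = (1/0.034) × 21.10 × 0.6100^(2/3) × 0.00041^(1/2) = 9.038 m³/s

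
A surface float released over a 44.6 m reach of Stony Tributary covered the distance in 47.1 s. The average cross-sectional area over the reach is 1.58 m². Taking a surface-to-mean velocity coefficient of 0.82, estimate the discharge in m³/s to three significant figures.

v_surface = L / t̄ = 44.6 / 47.1 = 0.9469 m/s
v_mean = 0.82 × 0.9469 = 0.7765 m/s
Q = A × v_mean = 1.58 × 0.7765 = 1.227 m³/s

1.23 m³/s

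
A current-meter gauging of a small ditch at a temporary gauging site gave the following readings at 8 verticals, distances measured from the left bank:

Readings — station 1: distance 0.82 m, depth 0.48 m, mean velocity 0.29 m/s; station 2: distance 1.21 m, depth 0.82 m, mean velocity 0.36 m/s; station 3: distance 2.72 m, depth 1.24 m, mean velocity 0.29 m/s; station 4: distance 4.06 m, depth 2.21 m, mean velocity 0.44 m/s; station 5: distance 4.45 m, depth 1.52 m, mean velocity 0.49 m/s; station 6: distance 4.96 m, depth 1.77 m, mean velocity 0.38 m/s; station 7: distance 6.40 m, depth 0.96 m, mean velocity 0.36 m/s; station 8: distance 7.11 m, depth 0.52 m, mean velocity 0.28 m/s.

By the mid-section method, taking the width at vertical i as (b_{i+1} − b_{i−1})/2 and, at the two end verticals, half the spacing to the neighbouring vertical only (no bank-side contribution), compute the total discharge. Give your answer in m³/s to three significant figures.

3.08 m³/s

w_1 = (1.21 − 0.82)/2 = 0.195 m; q_1 = 0.29 × 0.48 × 0.195 = 0.02714 m³/s
w_2 = (2.72 − 0.82)/2 = 0.95 m; q_2 = 0.36 × 0.82 × 0.95 = 0.2804 m³/s
w_3 = (4.06 − 1.21)/2 = 1.425 m; q_3 = 0.29 × 1.24 × 1.425 = 0.5124 m³/s
w_4 = (4.45 − 2.72)/2 = 0.865 m; q_4 = 0.44 × 2.21 × 0.865 = 0.8411 m³/s
w_5 = (4.96 − 4.06)/2 = 0.45 m; q_5 = 0.49 × 1.52 × 0.45 = 0.3352 m³/s
w_6 = (6.40 − 4.45)/2 = 0.975 m; q_6 = 0.38 × 1.77 × 0.975 = 0.6558 m³/s
w_7 = (7.11 − 4.96)/2 = 1.075 m; q_7 = 0.36 × 0.96 × 1.075 = 0.3715 m³/s
w_8 = (7.11 − 6.40)/2 = 0.355 m; q_8 = 0.28 × 0.52 × 0.355 = 0.05169 m³/s
Q = Σ qᵢ = 3.075 m³/s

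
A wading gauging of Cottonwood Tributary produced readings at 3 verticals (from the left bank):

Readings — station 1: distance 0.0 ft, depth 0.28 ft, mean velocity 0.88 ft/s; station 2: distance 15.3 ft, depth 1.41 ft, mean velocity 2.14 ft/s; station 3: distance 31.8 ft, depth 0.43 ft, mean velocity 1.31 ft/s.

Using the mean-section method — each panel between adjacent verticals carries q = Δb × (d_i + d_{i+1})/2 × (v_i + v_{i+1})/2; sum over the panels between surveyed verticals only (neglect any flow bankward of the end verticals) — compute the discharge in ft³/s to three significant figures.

Panel 1-2: Δb = 15.3 ft, d̄ = (0.28+1.41)/2 = 0.845, v̄ = (0.88+2.14)/2 = 1.51 → q = 15.3×0.845×1.51 = 19.52 ft³/s
Panel 2-3: Δb = 16.5 ft, d̄ = (1.41+0.43)/2 = 0.92, v̄ = (2.14+1.31)/2 = 1.725 → q = 16.5×0.92×1.725 = 26.19 ft³/s
Q = Σ q = 45.71 ft³/s

45.7 ft³/s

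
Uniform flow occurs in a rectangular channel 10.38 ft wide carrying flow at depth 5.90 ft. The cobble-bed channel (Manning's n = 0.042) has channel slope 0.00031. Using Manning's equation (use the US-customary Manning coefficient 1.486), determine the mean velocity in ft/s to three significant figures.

A = b·y = 10.38 × 5.90 = 61.24 ft²
P = b + 2y = 10.38 + 2×5.90 = 22.18 ft
R = A/P = 61.24/22.18 = 2.761 ft
Q = (1.486/n)·A·R^(2/3)·S^(1/2) = (1.486/0.042) × 61.24 × 2.761^(2/3) × 0.00031^(1/2) = 75.09 ft³/s
V = Q/A = 75.09/61.24 = 1.226 ft/s

1.23 ft/s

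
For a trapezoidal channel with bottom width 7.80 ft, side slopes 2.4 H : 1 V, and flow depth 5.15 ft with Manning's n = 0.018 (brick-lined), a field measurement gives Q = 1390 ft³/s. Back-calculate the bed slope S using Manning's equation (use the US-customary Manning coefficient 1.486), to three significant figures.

A = (b + z·y)·y = (7.80 + 2.4×5.15)×5.15 = 103.8 ft²
P = b + 2y√(1+z²) = 7.80 + 2×5.15×√(1+2.4²) = 34.58 ft
R = A/P = 103.8/34.58 = 3.002 ft
S = (Q·n / (1.486·A·R^(2/3)))² = (1390×0.018 / (1.486×103.8×2.081))² = 0.006072

0.00607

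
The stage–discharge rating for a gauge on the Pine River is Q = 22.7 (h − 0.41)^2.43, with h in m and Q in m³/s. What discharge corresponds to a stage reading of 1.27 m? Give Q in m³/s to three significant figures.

Q = 22.7 × (1.27 − 0.41)^2.43 = 22.7 × 0.86^2.43 = 15.73 m³/s

15.7 m³/s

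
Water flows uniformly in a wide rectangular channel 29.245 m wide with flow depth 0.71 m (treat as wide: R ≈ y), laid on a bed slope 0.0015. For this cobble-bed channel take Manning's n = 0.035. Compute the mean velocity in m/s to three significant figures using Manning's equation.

A = b·y = 29.245 × 0.71 = 20.76 m²
Wide channel: R ≈ y = 0.71 m
Q = (1/n)·A·R^(2/3)·S^(1/2) = (1/0.035) × 20.76 × 0.7100^(2/3) × 0.0015^(1/2) = 18.29 m³/s
V = Q/A = 18.29/20.76 = 0.8807 m/s

0.881 m/s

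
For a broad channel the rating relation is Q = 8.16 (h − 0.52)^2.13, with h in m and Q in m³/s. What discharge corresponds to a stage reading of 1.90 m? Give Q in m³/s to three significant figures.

Q = 8.16 × (1.90 − 0.52)^2.13 = 8.16 × 1.38^2.13 = 16.20 m³/s

16.2 m³/s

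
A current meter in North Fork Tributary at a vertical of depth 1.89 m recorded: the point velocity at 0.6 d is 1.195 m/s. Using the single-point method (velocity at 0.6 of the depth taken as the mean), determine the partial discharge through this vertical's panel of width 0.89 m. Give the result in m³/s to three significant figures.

2.01 m³/s

v̄ = v₀.₆ = 1.195 m/s
q = v̄ × d × w = 1.195 × 1.89 × 0.89 = 2.010 m³/s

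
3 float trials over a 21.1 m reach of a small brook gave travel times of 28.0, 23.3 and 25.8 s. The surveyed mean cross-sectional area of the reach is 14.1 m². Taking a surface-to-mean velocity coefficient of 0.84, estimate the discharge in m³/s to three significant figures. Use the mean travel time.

9.72 m³/s

t̄ = (28.0 + 23.3 + 25.8) / 3 = 25.7 s
v_surface = L / t̄ = 21.1 / 25.7 = 0.8210 m/s
v_mean = 0.84 × 0.8210 = 0.6896 m/s
Q = A × v_mean = 14.1 × 0.6896 = 9.724 m³/s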